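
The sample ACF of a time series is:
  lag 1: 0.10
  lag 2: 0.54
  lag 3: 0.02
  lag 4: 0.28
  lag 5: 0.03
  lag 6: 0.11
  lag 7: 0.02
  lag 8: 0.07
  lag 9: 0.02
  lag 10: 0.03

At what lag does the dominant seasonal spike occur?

The largest autocorrelation is r_2 = 0.54, with a weaker echo at lag 4 (0.28); the remaining lags stay at or below 0.11.
The dominant spike at lag 2 indicates a seasonal period of 2.

2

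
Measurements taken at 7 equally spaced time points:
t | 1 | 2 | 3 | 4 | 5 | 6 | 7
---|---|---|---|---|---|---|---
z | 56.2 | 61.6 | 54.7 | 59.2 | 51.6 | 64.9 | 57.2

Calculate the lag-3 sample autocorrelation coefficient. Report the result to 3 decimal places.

Mean z̄ = (56.2 + 61.6 + 54.7 + 59.2 + 51.6 + 64.9 + 57.2)/7 = 57.9143
Deviations from mean: -1.7143, 3.6857, -3.2143, 1.2857, -6.3143, 6.9857, -0.7143
Numerator Σ_{t=1}^{4}(z_t−z̄)(z_{t+3}−z̄) = -48.8492
Denominator Σ(z_t−z̄)² = 117.6886
r_3 = -48.8492 / 117.6886 = -0.415

-0.415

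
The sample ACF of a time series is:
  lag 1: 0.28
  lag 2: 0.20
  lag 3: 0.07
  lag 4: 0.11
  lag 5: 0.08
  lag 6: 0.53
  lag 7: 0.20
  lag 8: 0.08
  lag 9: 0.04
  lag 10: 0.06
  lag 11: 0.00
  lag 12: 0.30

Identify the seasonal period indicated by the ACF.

The largest autocorrelation is r_6 = 0.53, with a weaker echo at lag 12 (0.30); the remaining lags stay at or below 0.28. The elevated value at lag 1 (0.28), dropping to 0.20 at lag 2, reflects decaying short-term dependence rather than seasonality.
The dominant spike at lag 6 indicates a seasonal period of 6.

6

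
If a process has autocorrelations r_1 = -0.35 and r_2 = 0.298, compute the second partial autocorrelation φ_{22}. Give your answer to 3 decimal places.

0.200

φ_{22} = (r_2 − r_1²) / (1 − r_1²)
r_1² = (-0.35)² = 0.1225
Numerator = 0.298 − 0.1225 = 0.1755; denominator = 1 − 0.1225 = 0.8775
φ_{22} = 0.1755 / 0.8775 = 0.200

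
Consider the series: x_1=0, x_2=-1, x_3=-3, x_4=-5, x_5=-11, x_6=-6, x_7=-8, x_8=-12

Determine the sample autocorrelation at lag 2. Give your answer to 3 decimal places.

0.134

Mean x̄ = (0 − 1 − 3 − 5 − 11 − 6 − 8 − 12)/8 = -5.7500
Deviations from mean: 5.7500, 4.7500, 2.7500, 0.7500, -5.2500, -0.2500, -2.2500, -6.2500
Numerator Σ_{t=1}^{6}(x_t−x̄)(x_{t+2}−x̄) = 18.1250
Denominator Σ(x_t−x̄)² = 135.5000
r_2 = 18.1250 / 135.5000 = 0.134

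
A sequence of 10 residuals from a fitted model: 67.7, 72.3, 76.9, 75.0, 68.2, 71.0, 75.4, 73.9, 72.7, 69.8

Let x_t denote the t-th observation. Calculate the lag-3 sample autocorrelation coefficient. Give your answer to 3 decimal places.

-0.287

Mean x̄ = (67.7 + 72.3 + 76.9 + 75.0 + 68.2 + 71.0 + 75.4 + 73.9 + 72.7 + 69.8)/10 = 72.2900
Σ(x_t−x̄)(x_{t+3}−x̄) = (-12.4389) + (-0.0409) + (-5.9469) + (8.4281) + (-6.5849) + (-0.5289) + (-7.7439) = -24.8563
Denominator Σ(x_t−x̄)² = 86.6890
r_3 = -24.8563 / 86.6890 = -0.287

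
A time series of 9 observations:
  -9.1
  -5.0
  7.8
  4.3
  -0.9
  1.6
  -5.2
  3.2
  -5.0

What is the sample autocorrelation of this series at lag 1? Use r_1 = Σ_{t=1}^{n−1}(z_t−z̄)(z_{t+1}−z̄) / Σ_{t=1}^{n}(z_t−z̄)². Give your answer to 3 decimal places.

-0.007

Mean z̄ = (-9.1 − 5.0 + 7.8 + 4.3 − 0.9 + 1.6 − 5.2 + 3.2 − 5.0)/9 = -0.9222
Numerator Σ_{t=1}^{8}(z_t−z̄)(z_{t+1}−z̄) = -1.7316
Denominator Σ(z_t−z̄)² = 245.1356
r_1 = -1.7316 / 245.1356 = -0.007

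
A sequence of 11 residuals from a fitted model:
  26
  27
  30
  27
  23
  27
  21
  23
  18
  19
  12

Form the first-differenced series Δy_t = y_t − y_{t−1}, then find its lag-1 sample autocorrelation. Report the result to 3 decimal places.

First differences Δy: 1, 3, -3, -4, 4, -6, 2, -5, 1, -7
Mean of differences = -1.4000
Numerator Σ(Δy_t−Δȳ)(Δy_{t+1}−Δȳ) = -81.1600
Denominator Σ(Δy_t−Δȳ)² = 146.4000
r_1(Δy) = -81.1600 / 146.4000 = -0.554

-0.554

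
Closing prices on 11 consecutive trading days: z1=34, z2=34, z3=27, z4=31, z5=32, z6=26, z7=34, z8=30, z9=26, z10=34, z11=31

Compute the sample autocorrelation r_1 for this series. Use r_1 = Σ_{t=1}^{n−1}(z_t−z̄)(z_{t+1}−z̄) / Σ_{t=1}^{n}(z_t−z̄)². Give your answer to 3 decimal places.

Mean z̄ = (34 + 34 + 27 + 31 + 32 + 26 + 34 + 30 + 26 + 34 + 31)/11 = 30.8182
Numerator Σ_{t=1}^{10}(z_t−z̄)(z_{t+1}−z̄) = -36.9421
Denominator Σ(z_t−z̄)² = 103.6364
r_1 = -36.9421 / 103.6364 = -0.356

-0.356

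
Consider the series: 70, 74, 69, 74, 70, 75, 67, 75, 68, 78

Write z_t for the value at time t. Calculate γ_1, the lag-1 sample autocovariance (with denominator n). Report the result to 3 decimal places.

Mean z̄ = (70 + 74 + 69 + 74 + 70 + 75 + 67 + 75 + 68 + 78)/10 = 72.0000
Σ_{t=1}^{9}(z_t−z̄)(z_{t+1}−z̄) = -92.0000
γ_1 = -92.0000 / 10 = -9.200

-9.200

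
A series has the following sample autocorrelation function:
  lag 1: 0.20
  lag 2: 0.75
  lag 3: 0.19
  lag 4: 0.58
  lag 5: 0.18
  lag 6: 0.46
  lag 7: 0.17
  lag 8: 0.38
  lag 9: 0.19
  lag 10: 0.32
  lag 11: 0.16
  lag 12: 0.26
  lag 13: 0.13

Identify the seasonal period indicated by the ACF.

2

The largest autocorrelation is r_2 = 0.75, with weaker echoes at lags 4 (0.58), 6 (0.46), 8 (0.38), 10 (0.32) and 12 (0.26); the remaining lags stay at or below 0.20.
The dominant spike at lag 2 indicates a seasonal period of 2.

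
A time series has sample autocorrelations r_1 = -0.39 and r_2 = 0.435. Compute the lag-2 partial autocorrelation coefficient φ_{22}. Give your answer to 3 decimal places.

φ_{22} = (r_2 − r_1²) / (1 − r_1²)
r_1² = (-0.39)² = 0.1521
Numerator = 0.435 − 0.1521 = 0.2829; denominator = 1 − 0.1521 = 0.8479
φ_{22} = 0.2829 / 0.8479 = 0.334

0.334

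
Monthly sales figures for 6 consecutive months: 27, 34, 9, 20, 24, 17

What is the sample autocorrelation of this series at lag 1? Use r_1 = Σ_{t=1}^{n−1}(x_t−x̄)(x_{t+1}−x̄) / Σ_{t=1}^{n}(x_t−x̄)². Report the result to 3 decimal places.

-0.227

Mean x̄ = (27 + 34 + 9 + 20 + 24 + 17)/6 = 21.8333
Σ(x_t−x̄)(x_{t+1}−x̄) = (62.8611) + (-156.1389) + (23.5278) + (-3.9722) + (-10.4722) = -84.1944
Denominator Σ(x_t−x̄)² = 370.8333
r_1 = -84.1944 / 370.8333 = -0.227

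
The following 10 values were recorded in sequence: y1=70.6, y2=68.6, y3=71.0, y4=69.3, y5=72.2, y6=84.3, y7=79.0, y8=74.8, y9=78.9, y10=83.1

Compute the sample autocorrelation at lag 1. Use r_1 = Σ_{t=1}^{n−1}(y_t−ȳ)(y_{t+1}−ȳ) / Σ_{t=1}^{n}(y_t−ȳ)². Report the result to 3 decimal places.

Mean ȳ = (70.6 + 68.6 + 71.0 + 69.3 + 72.2 + 84.3 + 79.0 + 74.8 + 78.9 + 83.1)/10 = 75.1800
Numerator Σ_{t=1}^{9}(y_t−ȳ)(y_{t+1}−ȳ) = 133.9996
Denominator Σ(y_t−ȳ)² = 299.6760
r_1 = 133.9996 / 299.6760 = 0.447

0.447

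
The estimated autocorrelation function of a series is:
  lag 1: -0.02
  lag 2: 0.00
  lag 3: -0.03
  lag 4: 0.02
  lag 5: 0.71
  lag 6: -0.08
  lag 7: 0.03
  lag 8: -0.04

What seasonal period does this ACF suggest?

The largest autocorrelation is r_5 = 0.71; the remaining lags stay at or below 0.03.
The dominant spike at lag 5 indicates a seasonal period of 5.

5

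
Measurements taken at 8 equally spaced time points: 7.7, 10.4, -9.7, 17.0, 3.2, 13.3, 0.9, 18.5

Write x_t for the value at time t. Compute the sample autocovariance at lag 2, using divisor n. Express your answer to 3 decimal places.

30.788

Mean x̄ = (7.7 + 10.4 − 9.7 + 17.0 + 3.2 + 13.3 + 0.9 + 18.5)/8 = 7.6625
Σ_{t=1}^{6}(x_t−x̄)(x_{t+2}−x̄) = 246.3047
γ_2 = 246.3047 / 8 = 30.788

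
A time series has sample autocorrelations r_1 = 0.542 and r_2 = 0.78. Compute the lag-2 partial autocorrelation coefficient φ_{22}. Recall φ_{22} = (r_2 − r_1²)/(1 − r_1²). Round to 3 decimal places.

0.688

φ_{22} = (r_2 − r_1²) / (1 − r_1²)
r_1² = (0.542)² = 0.293764
Numerator = 0.78 − 0.2938 = 0.4862; denominator = 1 − 0.2938 = 0.7062
φ_{22} = 0.4862 / 0.7062 = 0.688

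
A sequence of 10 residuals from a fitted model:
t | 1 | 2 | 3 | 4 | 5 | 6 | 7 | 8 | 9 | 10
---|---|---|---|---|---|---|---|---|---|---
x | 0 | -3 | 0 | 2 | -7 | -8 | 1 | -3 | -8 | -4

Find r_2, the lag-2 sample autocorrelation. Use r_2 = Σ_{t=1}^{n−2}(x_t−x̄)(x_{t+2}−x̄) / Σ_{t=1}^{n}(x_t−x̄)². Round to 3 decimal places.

-0.508

Mean x̄ = (0 − 3 + 0 + 2 − 7 − 8 + 1 − 3 − 8 − 4)/10 = -3.0000
Numerator Σ_{t=1}^{8}(x_t−x̄)(x_{t+2}−x̄) = -64.0000
Denominator Σ(x_t−x̄)² = 126.0000
r_2 = -64.0000 / 126.0000 = -0.508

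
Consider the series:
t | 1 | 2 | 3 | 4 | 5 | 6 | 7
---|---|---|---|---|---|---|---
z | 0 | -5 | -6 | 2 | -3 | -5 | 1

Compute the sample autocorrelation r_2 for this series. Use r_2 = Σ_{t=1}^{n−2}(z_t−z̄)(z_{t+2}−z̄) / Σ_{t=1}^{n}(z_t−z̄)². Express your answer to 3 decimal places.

-0.496

Mean z̄ = (0 − 5 − 6 + 2 − 3 − 5 + 1)/7 = -2.2857
Σ(z_t−z̄)(z_{t+2}−z̄) = (-8.4898) + (-11.6327) + (2.6531) + (-11.6327) + (-2.3469) = -31.4490
Denominator Σ(z_t−z̄)² = 63.4286
r_2 = -31.4490 / 63.4286 = -0.496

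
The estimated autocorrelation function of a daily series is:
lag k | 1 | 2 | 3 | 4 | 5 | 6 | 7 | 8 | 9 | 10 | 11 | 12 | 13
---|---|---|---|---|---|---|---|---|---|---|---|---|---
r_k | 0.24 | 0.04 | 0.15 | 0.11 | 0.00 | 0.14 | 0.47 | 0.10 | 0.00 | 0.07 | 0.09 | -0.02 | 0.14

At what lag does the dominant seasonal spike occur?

The largest autocorrelation is r_7 = 0.47; the remaining lags stay at or below 0.24. The elevated value at lag 1 (0.24), dropping to 0.04 at lag 2, reflects decaying short-term dependence rather than seasonality.
The dominant spike at lag 7 indicates a seasonal period of 7.

7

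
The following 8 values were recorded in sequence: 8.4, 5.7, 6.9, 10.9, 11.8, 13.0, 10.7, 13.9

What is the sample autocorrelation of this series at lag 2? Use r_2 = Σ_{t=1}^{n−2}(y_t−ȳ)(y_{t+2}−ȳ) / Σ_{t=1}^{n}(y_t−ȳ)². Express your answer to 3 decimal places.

Mean ȳ = (8.4 + 5.7 + 6.9 + 10.9 + 11.8 + 13.0 + 10.7 + 13.9)/8 = 10.1625
Deviations from mean: -1.7625, -4.4625, -3.2625, 0.7375, 1.6375, 2.8375, 0.5375, 3.7375
Σ(y_t−ȳ)(y_{t+2}−ȳ) = (5.7502) + (-3.2911) + (-5.3423) + (2.0927) + (0.8802) + (10.6052) = 10.6947
Denominator Σ(y_t−ȳ)² = 59.1988
r_2 = 10.6947 / 59.1988 = 0.181

0.181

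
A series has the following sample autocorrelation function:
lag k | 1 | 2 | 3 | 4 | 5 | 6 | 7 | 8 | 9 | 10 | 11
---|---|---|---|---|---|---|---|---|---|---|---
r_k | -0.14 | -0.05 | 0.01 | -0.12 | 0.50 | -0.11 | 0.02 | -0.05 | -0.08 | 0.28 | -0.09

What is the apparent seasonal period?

5

The largest autocorrelation is r_5 = 0.50, with a weaker echo at lag 10 (0.28); the remaining lags stay at or below 0.02.
The dominant spike at lag 5 indicates a seasonal period of 5.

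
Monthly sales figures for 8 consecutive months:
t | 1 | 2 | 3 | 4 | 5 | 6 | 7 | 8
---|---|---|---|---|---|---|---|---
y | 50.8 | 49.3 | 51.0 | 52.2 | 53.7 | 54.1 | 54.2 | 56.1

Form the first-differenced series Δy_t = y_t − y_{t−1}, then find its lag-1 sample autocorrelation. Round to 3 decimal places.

-0.252

First differences Δy: -1.5, 1.7, 1.2, 1.5, 0.4, 0.1, 1.9
Mean of differences = 0.7571
Numerator Σ(Δy_t−Δȳ)(Δy_{t+1}−Δȳ) = -2.1633
Denominator Σ(Δy_t−Δȳ)² = 8.5971
r_1(Δy) = -2.1633 / 8.5971 = -0.252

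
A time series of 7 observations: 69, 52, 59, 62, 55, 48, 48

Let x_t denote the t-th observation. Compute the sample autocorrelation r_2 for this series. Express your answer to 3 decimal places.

-0.081

Mean x̄ = (69 + 52 + 59 + 62 + 55 + 48 + 48)/7 = 56.1429
Deviations from mean: 12.8571, -4.1429, 2.8571, 5.8571, -1.1429, -8.1429, -8.1429
Numerator Σ_{t=1}^{5}(x_t−x̄)(x_{t+2}−x̄) = -29.1837
Denominator Σ(x_t−x̄)² = 358.8571
r_2 = -29.1837 / 358.8571 = -0.081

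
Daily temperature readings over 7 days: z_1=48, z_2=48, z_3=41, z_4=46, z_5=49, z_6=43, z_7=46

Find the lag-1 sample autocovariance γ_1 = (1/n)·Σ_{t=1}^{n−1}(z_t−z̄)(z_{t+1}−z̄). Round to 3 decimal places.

Mean z̄ = (48 + 48 + 41 + 46 + 49 + 43 + 46)/7 = 45.8571
Deviations: 2.1429, 2.1429, -4.8571, 0.1429, 3.1429, -2.8571, 0.1429
Σ_{t=1}^{6}(z_t−z̄)(z_{t+1}−z̄) = -15.4490
γ_1 = -15.4490 / 7 = -2.207

-2.207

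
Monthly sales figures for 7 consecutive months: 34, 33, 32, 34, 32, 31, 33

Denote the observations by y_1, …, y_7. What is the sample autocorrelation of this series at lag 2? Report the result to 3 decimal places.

-0.330

Mean ȳ = (34 + 33 + 32 + 34 + 32 + 31 + 33)/7 = 32.7143
Deviations from mean: 1.2857, 0.2857, -0.7143, 1.2857, -0.7143, -1.7143, 0.2857
Numerator Σ_{t=1}^{5}(y_t−ȳ)(y_{t+2}−ȳ) = -2.4490
Denominator Σ(y_t−ȳ)² = 7.4286
r_2 = -2.4490 / 7.4286 = -0.330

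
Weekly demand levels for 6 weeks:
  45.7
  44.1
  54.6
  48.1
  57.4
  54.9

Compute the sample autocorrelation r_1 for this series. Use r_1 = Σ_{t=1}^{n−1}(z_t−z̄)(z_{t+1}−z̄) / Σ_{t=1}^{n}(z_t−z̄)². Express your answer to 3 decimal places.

Mean z̄ = (45.7 + 44.1 + 54.6 + 48.1 + 57.4 + 54.9)/6 = 50.8000
Deviations from mean: -5.1000, -6.7000, 3.8000, -2.7000, 6.6000, 4.1000
Σ(z_t−z̄)(z_{t+1}−z̄) = (34.1700) + (-25.4600) + (-10.2600) + (-17.8200) + (27.0600) = 7.6900
Denominator Σ(z_t−z̄)² = 153.0000
r_1 = 7.6900 / 153.0000 = 0.050

0.050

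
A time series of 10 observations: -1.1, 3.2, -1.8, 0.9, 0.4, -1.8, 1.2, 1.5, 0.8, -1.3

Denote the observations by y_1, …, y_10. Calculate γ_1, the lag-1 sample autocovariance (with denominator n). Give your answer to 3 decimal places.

-1.238

Mean ȳ = (-1.1 + 3.2 − 1.8 + 0.9 + 0.4 − 1.8 + 1.2 + 1.5 + 0.8 − 1.3)/10 = 0.2000
Σ_{t=1}^{9}(y_t−ȳ)(y_{t+1}−ȳ) = -12.3800
γ_1 = -12.3800 / 10 = -1.238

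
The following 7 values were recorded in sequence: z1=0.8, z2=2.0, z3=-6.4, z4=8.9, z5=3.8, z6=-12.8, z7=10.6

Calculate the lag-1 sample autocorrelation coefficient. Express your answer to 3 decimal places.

-0.527

Mean z̄ = (0.8 + 2.0 − 6.4 + 8.9 + 3.8 − 12.8 + 10.6)/7 = 0.9857
Deviations from mean: -0.1857, 1.0143, -7.3857, 7.9143, 2.8143, -13.7857, 9.6143
Σ(z_t−z̄)(z_{t+1}−z̄) = (-0.1884) + (-7.4912) + (-58.4527) + (22.2731) + (-38.7969) + (-132.5398) = -215.1959
Denominator Σ(z_t−z̄)² = 408.6486
r_1 = -215.1959 / 408.6486 = -0.527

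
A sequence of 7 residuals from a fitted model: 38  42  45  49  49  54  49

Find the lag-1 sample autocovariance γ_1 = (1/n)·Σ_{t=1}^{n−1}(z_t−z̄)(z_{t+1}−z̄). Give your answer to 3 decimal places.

12.076

Mean z̄ = (38 + 42 + 45 + 49 + 49 + 54 + 49)/7 = 46.5714
Deviations: -8.5714, -4.5714, -1.5714, 2.4286, 2.4286, 7.4286, 2.4286
Σ_{t=1}^{6}(z_t−z̄)(z_{t+1}−z̄) = 84.5306
γ_1 = 84.5306 / 7 = 12.076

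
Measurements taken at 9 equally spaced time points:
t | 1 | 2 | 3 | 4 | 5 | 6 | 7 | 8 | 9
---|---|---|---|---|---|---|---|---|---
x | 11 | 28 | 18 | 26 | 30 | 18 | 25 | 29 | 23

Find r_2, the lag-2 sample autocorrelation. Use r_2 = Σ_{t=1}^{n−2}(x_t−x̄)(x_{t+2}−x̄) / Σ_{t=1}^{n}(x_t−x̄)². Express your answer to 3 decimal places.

Mean x̄ = (11 + 28 + 18 + 26 + 30 + 18 + 25 + 29 + 23)/9 = 23.1111
Numerator Σ_{t=1}^{7}(x_t−x̄)(x_{t+2}−x̄) = 8.7531
Denominator Σ(x_t−x̄)² = 316.8889
r_2 = 8.7531 / 316.8889 = 0.028

0.028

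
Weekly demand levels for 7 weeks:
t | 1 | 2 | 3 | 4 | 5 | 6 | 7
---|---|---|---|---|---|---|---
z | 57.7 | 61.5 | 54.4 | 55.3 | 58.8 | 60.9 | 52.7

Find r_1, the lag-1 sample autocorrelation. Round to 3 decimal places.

Mean z̄ = (57.7 + 61.5 + 54.4 + 55.3 + 58.8 + 60.9 + 52.7)/7 = 57.3286
Deviations from mean: 0.3714, 4.1714, -2.9286, -2.0286, 1.4714, 3.5714, -4.6286
Numerator Σ_{t=1}^{6}(z_t−z̄)(z_{t+1}−z̄) = -18.9865
Denominator Σ(z_t−z̄)² = 66.5743
r_1 = -18.9865 / 66.5743 = -0.285

-0.285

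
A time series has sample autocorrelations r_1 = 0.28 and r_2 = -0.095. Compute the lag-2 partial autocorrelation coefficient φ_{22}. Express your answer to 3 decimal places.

-0.188

φ_{22} = (r_2 − r_1²) / (1 − r_1²)
r_1² = (0.28)² = 0.0784
Numerator = -0.095 − 0.0784 = -0.1734; denominator = 1 − 0.0784 = 0.9216
φ_{22} = -0.1734 / 0.9216 = -0.188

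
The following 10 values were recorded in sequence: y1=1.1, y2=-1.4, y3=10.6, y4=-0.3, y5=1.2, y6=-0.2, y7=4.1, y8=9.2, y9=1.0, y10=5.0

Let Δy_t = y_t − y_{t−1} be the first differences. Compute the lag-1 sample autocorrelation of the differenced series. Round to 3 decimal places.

First differences Δy: -2.5, 12.0, -10.9, 1.5, -1.4, 4.3, 5.1, -8.2, 4.0
Mean of differences = 0.4333
Numerator Σ(Δy_t−Δȳ)(Δy_{t+1}−Δȳ) = -239.1878
Denominator Σ(Δy_t−Δȳ)² = 399.3200
r_1(Δy) = -239.1878 / 399.3200 = -0.599

-0.599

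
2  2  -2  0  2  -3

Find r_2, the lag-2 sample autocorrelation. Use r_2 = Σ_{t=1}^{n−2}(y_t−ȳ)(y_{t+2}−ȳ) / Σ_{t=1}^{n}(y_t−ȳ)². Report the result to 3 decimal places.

-0.311

Mean ȳ = (2 + 2 − 2 + 0 + 2 − 3)/6 = 0.1667
Deviations from mean: 1.8333, 1.8333, -2.1667, -0.1667, 1.8333, -3.1667
Σ(y_t−ȳ)(y_{t+2}−ȳ) = (-3.9722) + (-0.3056) + (-3.9722) + (0.5278) = -7.7222
Denominator Σ(y_t−ȳ)² = 24.8333
r_2 = -7.7222 / 24.8333 = -0.311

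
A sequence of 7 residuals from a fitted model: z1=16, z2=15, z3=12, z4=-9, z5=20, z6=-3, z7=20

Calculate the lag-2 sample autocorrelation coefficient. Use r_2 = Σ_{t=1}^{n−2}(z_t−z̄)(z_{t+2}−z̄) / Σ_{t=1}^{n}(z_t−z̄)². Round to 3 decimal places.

Mean z̄ = (16 + 15 + 12 − 9 + 20 − 3 + 20)/7 = 10.1429
Σ(z_t−z̄)(z_{t+2}−z̄) = (10.8776) + (-92.9796) + (18.3061) + (251.5918) + (97.1633) = 284.9592
Denominator Σ(z_t−z̄)² = 794.8571
r_2 = 284.9592 / 794.8571 = 0.359

0.359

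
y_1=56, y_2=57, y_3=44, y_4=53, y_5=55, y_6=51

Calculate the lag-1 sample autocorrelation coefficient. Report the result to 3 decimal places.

-0.257

Mean ȳ = (56 + 57 + 44 + 53 + 55 + 51)/6 = 52.6667
Deviations from mean: 3.3333, 4.3333, -8.6667, 0.3333, 2.3333, -1.6667
Σ(y_t−ȳ)(y_{t+1}−ȳ) = (14.4444) + (-37.5556) + (-2.8889) + (0.7778) + (-3.8889) = -29.1111
Denominator Σ(y_t−ȳ)² = 113.3333
r_1 = -29.1111 / 113.3333 = -0.257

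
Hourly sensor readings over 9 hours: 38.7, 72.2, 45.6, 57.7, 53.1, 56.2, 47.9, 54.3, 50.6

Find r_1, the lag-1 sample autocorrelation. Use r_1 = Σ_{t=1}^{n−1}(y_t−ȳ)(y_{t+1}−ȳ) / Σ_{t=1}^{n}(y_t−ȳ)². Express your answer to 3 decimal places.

-0.685

Mean ȳ = (38.7 + 72.2 + 45.6 + 57.7 + 53.1 + 56.2 + 47.9 + 54.3 + 50.6)/9 = 52.9222
Numerator Σ_{t=1}^{8}(y_t−ȳ)(y_{t+1}−ȳ) = -475.4616
Denominator Σ(y_t−ȳ)² = 693.6356
r_1 = -475.4616 / 693.6356 = -0.685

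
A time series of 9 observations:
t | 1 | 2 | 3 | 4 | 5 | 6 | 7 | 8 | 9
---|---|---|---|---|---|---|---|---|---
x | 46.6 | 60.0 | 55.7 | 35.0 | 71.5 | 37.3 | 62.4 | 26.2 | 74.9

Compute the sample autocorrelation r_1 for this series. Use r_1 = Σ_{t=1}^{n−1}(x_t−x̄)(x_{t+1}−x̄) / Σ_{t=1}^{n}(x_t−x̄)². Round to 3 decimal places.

Mean x̄ = (46.6 + 60.0 + 55.7 + 35.0 + 71.5 + 37.3 + 62.4 + 26.2 + 74.9)/9 = 52.1778
Numerator Σ_{t=1}^{8}(x_t−x̄)(x_{t+1}−x̄) = -1703.8749
Denominator Σ(x_t−x̄)² = 2290.1156
r_1 = -1703.8749 / 2290.1156 = -0.744

-0.744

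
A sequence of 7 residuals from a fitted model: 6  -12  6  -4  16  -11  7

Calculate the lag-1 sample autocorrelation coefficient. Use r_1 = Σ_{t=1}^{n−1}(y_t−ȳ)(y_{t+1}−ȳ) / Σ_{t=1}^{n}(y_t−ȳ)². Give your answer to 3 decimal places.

Mean ȳ = (6 − 12 + 6 − 4 + 16 − 11 + 7)/7 = 1.1429
Deviations from mean: 4.8571, -13.1429, 4.8571, -5.1429, 14.8571, -12.1429, 5.8571
Numerator Σ_{t=1}^{6}(y_t−ȳ)(y_{t+1}−ȳ) = -480.5918
Denominator Σ(y_t−ȳ)² = 648.8571
r_1 = -480.5918 / 648.8571 = -0.741

-0.741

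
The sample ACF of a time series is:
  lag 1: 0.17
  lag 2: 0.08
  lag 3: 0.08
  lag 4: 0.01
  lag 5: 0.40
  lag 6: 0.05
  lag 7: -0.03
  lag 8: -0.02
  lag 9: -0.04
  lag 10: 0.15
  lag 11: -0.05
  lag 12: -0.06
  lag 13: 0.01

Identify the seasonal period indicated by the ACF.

The largest autocorrelation is r_5 = 0.40; the remaining lags stay at or below 0.17.
The dominant spike at lag 5 indicates a seasonal period of 5.

5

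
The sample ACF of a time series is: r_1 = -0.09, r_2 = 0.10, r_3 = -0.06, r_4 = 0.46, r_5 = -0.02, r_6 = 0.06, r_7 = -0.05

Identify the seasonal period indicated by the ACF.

4

The largest autocorrelation is r_4 = 0.46; the remaining lags stay at or below 0.10.
The dominant spike at lag 4 indicates a seasonal period of 4.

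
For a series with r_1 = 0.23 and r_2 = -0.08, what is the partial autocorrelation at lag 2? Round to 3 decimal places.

φ_{22} = (r_2 − r_1²) / (1 − r_1²)
r_1² = (0.23)² = 0.0529
Numerator = -0.08 − 0.0529 = -0.1329; denominator = 1 − 0.0529 = 0.9471
φ_{22} = -0.1329 / 0.9471 = -0.140

-0.140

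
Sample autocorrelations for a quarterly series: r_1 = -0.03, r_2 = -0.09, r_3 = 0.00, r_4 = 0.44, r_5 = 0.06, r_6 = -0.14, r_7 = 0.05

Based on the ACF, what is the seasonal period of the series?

4

The largest autocorrelation is r_4 = 0.44; the remaining lags stay at or below 0.06.
The dominant spike at lag 4 indicates a seasonal period of 4.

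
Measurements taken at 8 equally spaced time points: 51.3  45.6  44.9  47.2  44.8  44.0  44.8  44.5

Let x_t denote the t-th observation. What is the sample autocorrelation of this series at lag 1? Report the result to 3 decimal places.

Mean x̄ = (51.3 + 45.6 + 44.9 + 47.2 + 44.8 + 44.0 + 44.8 + 44.5)/8 = 45.8875
Σ(x_t−x̄)(x_{t+1}−x̄) = (-1.5561) + (0.2839) + (-1.2961) + (-1.4273) + (2.0527) + (2.0527) + (1.5089) = 1.6186
Denominator Σ(x_t−x̄)² = 39.9288
r_1 = 1.6186 / 39.9288 = 0.041

0.041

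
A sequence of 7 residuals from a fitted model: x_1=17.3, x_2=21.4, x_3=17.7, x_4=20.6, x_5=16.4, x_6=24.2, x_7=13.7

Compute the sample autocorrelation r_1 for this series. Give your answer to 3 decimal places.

-0.717

Mean x̄ = (17.3 + 21.4 + 17.7 + 20.6 + 16.4 + 24.2 + 13.7)/7 = 18.7571
Deviations from mean: -1.4571, 2.6429, -1.0571, 1.8429, -2.3571, 5.4429, -5.0571
Numerator Σ_{t=1}^{6}(x_t−x̄)(x_{t+1}−x̄) = -53.2918
Denominator Σ(x_t−x̄)² = 74.3771
r_1 = -53.2918 / 74.3771 = -0.717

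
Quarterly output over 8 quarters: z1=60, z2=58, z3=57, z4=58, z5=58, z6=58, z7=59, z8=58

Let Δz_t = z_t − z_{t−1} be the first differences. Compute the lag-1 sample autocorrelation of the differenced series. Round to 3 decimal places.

0.027

First differences Δz: -2, -1, 1, 0, 0, 1, -1
Mean of differences = -0.2857
Numerator Σ(Δz_t−Δz̄)(Δz_{t+1}−Δz̄) = 0.2041
Denominator Σ(Δz_t−Δz̄)² = 7.4286
r_1(Δz) = 0.2041 / 7.4286 = 0.027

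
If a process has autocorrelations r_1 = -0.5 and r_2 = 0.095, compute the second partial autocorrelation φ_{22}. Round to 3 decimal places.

φ_{22} = (r_2 − r_1²) / (1 − r_1²)
r_1² = (-0.5)² = 0.25
Numerator = 0.095 − 0.2500 = -0.1550; denominator = 1 − 0.2500 = 0.7500
φ_{22} = -0.1550 / 0.7500 = -0.207

-0.207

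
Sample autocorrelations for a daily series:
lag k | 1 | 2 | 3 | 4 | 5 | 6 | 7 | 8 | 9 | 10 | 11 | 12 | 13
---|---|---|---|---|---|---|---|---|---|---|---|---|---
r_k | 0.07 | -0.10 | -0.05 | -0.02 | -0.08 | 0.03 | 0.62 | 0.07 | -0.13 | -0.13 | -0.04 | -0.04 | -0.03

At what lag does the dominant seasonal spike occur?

The largest autocorrelation is r_7 = 0.62; the remaining lags stay at or below 0.07.
The dominant spike at lag 7 indicates a seasonal period of 7.

7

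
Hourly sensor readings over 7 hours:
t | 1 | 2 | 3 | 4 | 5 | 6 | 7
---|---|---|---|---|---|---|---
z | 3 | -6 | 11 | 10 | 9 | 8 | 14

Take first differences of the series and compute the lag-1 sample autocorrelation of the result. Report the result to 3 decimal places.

-0.522

First differences Δz: -9, 17, -1, -1, -1, 6
Mean of differences = 1.8333
Numerator Σ(Δz_t−Δz̄)(Δz_{t+1}−Δz̄) = -203.0278
Denominator Σ(Δz_t−Δz̄)² = 388.8333
r_1(Δz) = -203.0278 / 388.8333 = -0.522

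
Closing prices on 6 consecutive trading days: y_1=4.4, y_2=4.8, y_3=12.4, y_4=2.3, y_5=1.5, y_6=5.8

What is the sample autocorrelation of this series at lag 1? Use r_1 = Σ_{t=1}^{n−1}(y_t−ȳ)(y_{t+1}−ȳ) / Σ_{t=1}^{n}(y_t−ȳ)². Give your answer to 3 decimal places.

-0.199

Mean ȳ = (4.4 + 4.8 + 12.4 + 2.3 + 1.5 + 5.8)/6 = 5.2000
Deviations from mean: -0.8000, -0.4000, 7.2000, -2.9000, -3.7000, 0.6000
Numerator Σ_{t=1}^{5}(y_t−ȳ)(y_{t+1}−ȳ) = -14.9300
Denominator Σ(y_t−ȳ)² = 75.1000
r_1 = -14.9300 / 75.1000 = -0.199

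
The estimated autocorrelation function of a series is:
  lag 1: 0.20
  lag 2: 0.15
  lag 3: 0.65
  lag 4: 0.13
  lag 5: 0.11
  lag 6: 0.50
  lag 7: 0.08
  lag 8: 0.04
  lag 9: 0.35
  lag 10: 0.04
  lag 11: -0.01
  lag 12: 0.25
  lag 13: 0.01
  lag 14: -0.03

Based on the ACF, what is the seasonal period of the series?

3

The largest autocorrelation is r_3 = 0.65, with weaker echoes at lags 6 (0.50), 9 (0.35) and 12 (0.25); the remaining lags stay at or below 0.20. The elevated value at lag 1 (0.20), dropping to 0.15 at lag 2, reflects decaying short-term dependence rather than seasonality.
The dominant spike at lag 3 indicates a seasonal period of 3.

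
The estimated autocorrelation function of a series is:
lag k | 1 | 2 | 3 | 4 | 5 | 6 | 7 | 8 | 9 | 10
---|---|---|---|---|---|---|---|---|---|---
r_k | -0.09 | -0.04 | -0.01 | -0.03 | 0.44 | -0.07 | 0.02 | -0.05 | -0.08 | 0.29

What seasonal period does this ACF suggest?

The largest autocorrelation is r_5 = 0.44, with a weaker echo at lag 10 (0.29); the remaining lags stay at or below 0.02.
The dominant spike at lag 5 indicates a seasonal period of 5.

5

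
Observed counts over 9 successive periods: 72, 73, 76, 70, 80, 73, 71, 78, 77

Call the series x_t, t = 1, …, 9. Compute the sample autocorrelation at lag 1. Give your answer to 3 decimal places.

-0.388

Mean x̄ = (72 + 73 + 76 + 70 + 80 + 73 + 71 + 78 + 77)/9 = 74.4444
Numerator Σ_{t=1}^{8}(x_t−x̄)(x_{t+1}−x̄) = -36.5309
Denominator Σ(x_t−x̄)² = 94.2222
r_1 = -36.5309 / 94.2222 = -0.388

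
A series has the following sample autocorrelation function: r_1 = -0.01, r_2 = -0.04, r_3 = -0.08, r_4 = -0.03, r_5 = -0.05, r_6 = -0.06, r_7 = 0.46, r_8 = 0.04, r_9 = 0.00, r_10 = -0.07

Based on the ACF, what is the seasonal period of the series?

7

The largest autocorrelation is r_7 = 0.46; the remaining lags stay at or below 0.04.
The dominant spike at lag 7 indicates a seasonal period of 7.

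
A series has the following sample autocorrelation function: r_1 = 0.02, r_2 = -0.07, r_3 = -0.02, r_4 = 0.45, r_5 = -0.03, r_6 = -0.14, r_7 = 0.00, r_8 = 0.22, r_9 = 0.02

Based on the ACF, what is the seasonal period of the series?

The largest autocorrelation is r_4 = 0.45, with a weaker echo at lag 8 (0.22); the remaining lags stay at or below 0.02.
The dominant spike at lag 4 indicates a seasonal period of 4.

4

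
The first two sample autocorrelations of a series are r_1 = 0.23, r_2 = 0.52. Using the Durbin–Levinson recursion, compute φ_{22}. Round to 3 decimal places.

φ_{22} = (r_2 − r_1²) / (1 − r_1²)
r_1² = (0.23)² = 0.0529
Numerator = 0.52 − 0.0529 = 0.4671; denominator = 1 − 0.0529 = 0.9471
φ_{22} = 0.4671 / 0.9471 = 0.493

0.493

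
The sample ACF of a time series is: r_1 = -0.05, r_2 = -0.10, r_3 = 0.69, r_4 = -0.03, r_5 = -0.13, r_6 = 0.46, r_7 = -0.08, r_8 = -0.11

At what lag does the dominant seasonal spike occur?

The largest autocorrelation is r_3 = 0.69, with a weaker echo at lag 6 (0.46); the remaining lags stay at or below -0.03.
The dominant spike at lag 3 indicates a seasonal period of 3.

3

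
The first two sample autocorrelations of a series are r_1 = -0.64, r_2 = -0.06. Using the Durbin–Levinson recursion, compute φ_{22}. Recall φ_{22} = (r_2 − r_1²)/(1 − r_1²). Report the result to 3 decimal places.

-0.795

φ_{22} = (r_2 − r_1²) / (1 − r_1²)
r_1² = (-0.64)² = 0.4096
Numerator = -0.06 − 0.4096 = -0.4696; denominator = 1 − 0.4096 = 0.5904
φ_{22} = -0.4696 / 0.5904 = -0.795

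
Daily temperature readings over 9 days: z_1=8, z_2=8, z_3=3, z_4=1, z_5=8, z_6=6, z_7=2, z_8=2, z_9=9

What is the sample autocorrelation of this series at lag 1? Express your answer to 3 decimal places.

Mean z̄ = (8 + 8 + 3 + 1 + 8 + 6 + 2 + 2 + 9)/9 = 5.2222
Numerator Σ_{t=1}^{8}(z_t−z̄)(z_{t+1}−z̄) = -2.9383
Denominator Σ(z_t−z̄)² = 81.5556
r_1 = -2.9383 / 81.5556 = -0.036

-0.036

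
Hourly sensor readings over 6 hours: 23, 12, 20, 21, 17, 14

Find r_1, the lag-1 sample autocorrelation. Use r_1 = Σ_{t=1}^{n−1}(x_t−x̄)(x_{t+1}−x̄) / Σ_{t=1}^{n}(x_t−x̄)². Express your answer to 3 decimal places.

-0.389

Mean x̄ = (23 + 12 + 20 + 21 + 17 + 14)/6 = 17.8333
Deviations from mean: 5.1667, -5.8333, 2.1667, 3.1667, -0.8333, -3.8333
Numerator Σ_{t=1}^{5}(x_t−x̄)(x_{t+1}−x̄) = -35.3611
Denominator Σ(x_t−x̄)² = 90.8333
r_1 = -35.3611 / 90.8333 = -0.389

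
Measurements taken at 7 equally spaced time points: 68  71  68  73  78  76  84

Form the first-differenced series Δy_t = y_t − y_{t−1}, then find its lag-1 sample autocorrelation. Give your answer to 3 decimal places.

First differences Δy: 3, -3, 5, 5, -2, 8
Mean of differences = 2.6667
Numerator Σ(Δy_t−Δȳ)(Δy_{t+1}−Δȳ) = -45.4444
Denominator Σ(Δy_t−Δȳ)² = 93.3333
r_1(Δy) = -45.4444 / 93.3333 = -0.487

-0.487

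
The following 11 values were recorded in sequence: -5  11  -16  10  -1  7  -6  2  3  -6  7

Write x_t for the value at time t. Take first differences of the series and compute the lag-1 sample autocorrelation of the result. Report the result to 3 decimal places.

-0.784

First differences Δx: 16, -27, 26, -11, 8, -13, 8, 1, -9, 13
Mean of differences = 1.2000
Numerator Σ(Δx_t−Δx̄)(Δx_{t+1}−Δx̄) = -1815.0400
Denominator Σ(Δx_t−Δx̄)² = 2315.6000
r_1(Δx) = -1815.0400 / 2315.6000 = -0.784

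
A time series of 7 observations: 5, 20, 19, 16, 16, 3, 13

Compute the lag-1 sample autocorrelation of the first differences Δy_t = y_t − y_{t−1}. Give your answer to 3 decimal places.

First differences Δy: 15, -1, -3, 0, -13, 10
Mean of differences = 1.3333
Numerator Σ(Δy_t−Δȳ)(Δy_{t+1}−Δȳ) = -121.1111
Denominator Σ(Δy_t−Δȳ)² = 493.3333
r_1(Δy) = -121.1111 / 493.3333 = -0.245

-0.245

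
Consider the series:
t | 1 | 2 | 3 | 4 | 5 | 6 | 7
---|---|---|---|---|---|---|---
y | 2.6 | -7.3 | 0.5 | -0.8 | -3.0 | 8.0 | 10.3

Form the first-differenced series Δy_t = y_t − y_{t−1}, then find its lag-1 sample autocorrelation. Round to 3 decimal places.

First differences Δy: -9.9, 7.8, -1.3, -2.2, 11.0, 2.3
Mean of differences = 1.2833
Numerator Σ(Δy_t−Δȳ)(Δy_{t+1}−Δȳ) = -104.6819
Denominator Σ(Δy_t−Δȳ)² = 281.7883
r_1(Δy) = -104.6819 / 281.7883 = -0.371

-0.371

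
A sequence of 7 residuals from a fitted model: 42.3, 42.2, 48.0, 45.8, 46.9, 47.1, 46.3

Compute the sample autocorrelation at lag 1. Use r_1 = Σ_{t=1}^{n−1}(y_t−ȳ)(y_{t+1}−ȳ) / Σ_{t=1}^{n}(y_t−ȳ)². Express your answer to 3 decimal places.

Mean ȳ = (42.3 + 42.2 + 48.0 + 45.8 + 46.9 + 47.1 + 46.3)/7 = 45.5143
Σ(y_t−ȳ)(y_{t+1}−ȳ) = (10.6531) + (-8.2384) + (0.7102) + (0.3959) + (2.1973) + (1.2459) = 6.9641
Denominator Σ(y_t−ȳ)² = 32.6286
r_1 = 6.9641 / 32.6286 = 0.213

0.213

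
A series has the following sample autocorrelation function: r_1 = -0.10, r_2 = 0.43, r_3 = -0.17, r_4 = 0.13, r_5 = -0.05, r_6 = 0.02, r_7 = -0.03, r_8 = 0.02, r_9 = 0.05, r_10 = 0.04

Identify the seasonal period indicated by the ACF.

2

The largest autocorrelation is r_2 = 0.43; the remaining lags stay at or below 0.13.
The dominant spike at lag 2 indicates a seasonal period of 2.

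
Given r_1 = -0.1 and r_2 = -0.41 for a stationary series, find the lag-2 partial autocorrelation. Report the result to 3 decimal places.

φ_{22} = (r_2 − r_1²) / (1 − r_1²)
r_1² = (-0.1)² = 0.01
Numerator = -0.41 − 0.0100 = -0.4200; denominator = 1 − 0.0100 = 0.9900
φ_{22} = -0.4200 / 0.9900 = -0.424

-0.424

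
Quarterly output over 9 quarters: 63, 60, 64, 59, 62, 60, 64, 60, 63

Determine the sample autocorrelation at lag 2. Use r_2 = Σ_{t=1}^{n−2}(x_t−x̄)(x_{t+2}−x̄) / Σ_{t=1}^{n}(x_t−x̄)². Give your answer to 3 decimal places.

Mean x̄ = (63 + 60 + 64 + 59 + 62 + 60 + 64 + 60 + 63)/9 = 61.6667
Numerator Σ_{t=1}^{7}(x_t−x̄)(x_{t+2}−x̄) = 19.4444
Denominator Σ(x_t−x̄)² = 30.0000
r_2 = 19.4444 / 30.0000 = 0.648

0.648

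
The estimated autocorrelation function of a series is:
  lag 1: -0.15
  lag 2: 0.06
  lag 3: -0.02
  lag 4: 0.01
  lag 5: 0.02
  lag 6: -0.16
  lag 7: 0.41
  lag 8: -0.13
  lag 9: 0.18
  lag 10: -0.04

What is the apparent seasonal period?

7

The largest autocorrelation is r_7 = 0.41; the remaining lags stay at or below 0.18.
The dominant spike at lag 7 indicates a seasonal period of 7.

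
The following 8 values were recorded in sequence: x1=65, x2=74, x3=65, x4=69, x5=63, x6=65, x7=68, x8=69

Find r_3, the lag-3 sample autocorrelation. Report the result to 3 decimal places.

-0.394

Mean x̄ = (65 + 74 + 65 + 69 + 63 + 65 + 68 + 69)/8 = 67.2500
Deviations from mean: -2.2500, 6.7500, -2.2500, 1.7500, -4.2500, -2.2500, 0.7500, 1.7500
Numerator Σ_{t=1}^{5}(x_t−x̄)(x_{t+3}−x̄) = -33.6875
Denominator Σ(x_t−x̄)² = 85.5000
r_3 = -33.6875 / 85.5000 = -0.394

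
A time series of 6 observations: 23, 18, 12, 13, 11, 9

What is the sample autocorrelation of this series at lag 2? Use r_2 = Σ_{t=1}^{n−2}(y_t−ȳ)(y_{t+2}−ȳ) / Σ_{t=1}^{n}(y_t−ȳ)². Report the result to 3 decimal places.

-0.076

Mean ȳ = (23 + 18 + 12 + 13 + 11 + 9)/6 = 14.3333
Deviations from mean: 8.6667, 3.6667, -2.3333, -1.3333, -3.3333, -5.3333
Σ(y_t−ȳ)(y_{t+2}−ȳ) = (-20.2222) + (-4.8889) + (7.7778) + (7.1111) = -10.2222
Denominator Σ(y_t−ȳ)² = 135.3333
r_2 = -10.2222 / 135.3333 = -0.076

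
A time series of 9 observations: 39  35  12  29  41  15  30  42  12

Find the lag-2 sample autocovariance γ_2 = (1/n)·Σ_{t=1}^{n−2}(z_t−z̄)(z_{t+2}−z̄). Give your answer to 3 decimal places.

Mean z̄ = (39 + 35 + 12 + 29 + 41 + 15 + 30 + 42 + 12)/9 = 28.3333
Σ_{t=1}^{7}(z_t−z̄)(z_{t+2}−z̄) = -573.8889
γ_2 = -573.8889 / 9 = -63.765

-63.765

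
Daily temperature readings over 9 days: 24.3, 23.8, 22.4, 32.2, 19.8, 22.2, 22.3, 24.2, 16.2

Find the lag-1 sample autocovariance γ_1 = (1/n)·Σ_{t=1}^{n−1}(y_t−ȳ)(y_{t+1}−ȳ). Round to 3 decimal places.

-4.505

Mean ȳ = (24.3 + 23.8 + 22.4 + 32.2 + 19.8 + 22.2 + 22.3 + 24.2 + 16.2)/9 = 23.0444
Σ_{t=1}^{8}(y_t−ȳ)(y_{t+1}−ȳ) = -40.5442
γ_1 = -40.5442 / 9 = -4.505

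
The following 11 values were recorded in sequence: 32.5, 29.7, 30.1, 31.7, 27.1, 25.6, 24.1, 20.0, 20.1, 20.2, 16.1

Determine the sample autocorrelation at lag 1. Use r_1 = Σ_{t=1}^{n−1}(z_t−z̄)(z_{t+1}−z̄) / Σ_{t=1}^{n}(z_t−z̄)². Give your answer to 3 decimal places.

0.663

Mean z̄ = (32.5 + 29.7 + 30.1 + 31.7 + 27.1 + 25.6 + 24.1 + 20.0 + 20.1 + 20.2 + 16.1)/11 = 25.2000
Numerator Σ_{t=1}^{10}(z_t−z̄)(z_{t+1}−z̄) = 202.6600
Denominator Σ(z_t−z̄)² = 305.6400
r_1 = 202.6600 / 305.6400 = 0.663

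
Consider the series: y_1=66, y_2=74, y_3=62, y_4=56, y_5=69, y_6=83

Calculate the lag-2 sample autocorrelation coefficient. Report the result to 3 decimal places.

-0.539

Mean ȳ = (66 + 74 + 62 + 56 + 69 + 83)/6 = 68.3333
Deviations from mean: -2.3333, 5.6667, -6.3333, -12.3333, 0.6667, 14.6667
Σ(y_t−ȳ)(y_{t+2}−ȳ) = (14.7778) + (-69.8889) + (-4.2222) + (-180.8889) = -240.2222
Denominator Σ(y_t−ȳ)² = 445.3333
r_2 = -240.2222 / 445.3333 = -0.539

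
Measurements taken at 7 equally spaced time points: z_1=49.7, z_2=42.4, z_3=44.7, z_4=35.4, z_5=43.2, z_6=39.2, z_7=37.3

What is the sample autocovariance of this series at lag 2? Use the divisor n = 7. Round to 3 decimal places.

Mean z̄ = (49.7 + 42.4 + 44.7 + 35.4 + 43.2 + 39.2 + 37.3)/7 = 41.7000
Σ_{t=1}^{5}(z_t−z̄)(z_{t+2}−z̄) = 33.2400
γ_2 = 33.2400 / 7 = 4.749

4.749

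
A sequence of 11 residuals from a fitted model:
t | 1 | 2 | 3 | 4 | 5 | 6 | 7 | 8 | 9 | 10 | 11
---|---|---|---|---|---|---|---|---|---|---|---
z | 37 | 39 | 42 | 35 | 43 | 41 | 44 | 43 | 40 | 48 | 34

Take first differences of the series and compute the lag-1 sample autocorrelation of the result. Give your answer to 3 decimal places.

First differences Δz: 2, 3, -7, 8, -2, 3, -1, -3, 8, -14
Mean of differences = -0.3000
Numerator Σ(Δz_t−Δz̄)(Δz_{t+1}−Δz̄) = -226.3900
Denominator Σ(Δz_t−Δz̄)² = 408.1000
r_1(Δz) = -226.3900 / 408.1000 = -0.555

-0.555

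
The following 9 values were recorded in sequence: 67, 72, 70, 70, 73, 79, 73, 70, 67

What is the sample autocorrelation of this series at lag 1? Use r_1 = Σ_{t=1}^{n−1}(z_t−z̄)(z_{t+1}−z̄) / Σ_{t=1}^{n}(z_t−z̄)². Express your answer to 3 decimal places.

Mean z̄ = (67 + 72 + 70 + 70 + 73 + 79 + 73 + 70 + 67)/9 = 71.2222
Numerator Σ_{t=1}^{8}(z_t−z̄)(z_{t+1}−z̄) = 25.7284
Denominator Σ(z_t−z̄)² = 107.5556
r_1 = 25.7284 / 107.5556 = 0.239

0.239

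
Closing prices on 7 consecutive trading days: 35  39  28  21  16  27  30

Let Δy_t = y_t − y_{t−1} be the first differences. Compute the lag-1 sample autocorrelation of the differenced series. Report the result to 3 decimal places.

0.105

First differences Δy: 4, -11, -7, -5, 11, 3
Mean of differences = -0.8333
Numerator Σ(Δy_t−Δȳ)(Δy_{t+1}−Δȳ) = 35.3056
Denominator Σ(Δy_t−Δȳ)² = 336.8333
r_1(Δy) = 35.3056 / 336.8333 = 0.105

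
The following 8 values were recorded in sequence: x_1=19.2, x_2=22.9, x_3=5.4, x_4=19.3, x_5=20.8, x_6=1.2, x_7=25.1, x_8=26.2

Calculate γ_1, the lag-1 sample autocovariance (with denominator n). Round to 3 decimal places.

Mean x̄ = (19.2 + 22.9 + 5.4 + 19.3 + 20.8 + 1.2 + 25.1 + 26.2)/8 = 17.5125
Deviations: 1.6875, 5.3875, -12.1125, 1.7875, 3.2875, -16.3125, 7.5875, 8.6875
Σ_{t=1}^{7}(x_t−x̄)(x_{t+1}−x̄) = -183.4214
γ_1 = -183.4214 / 8 = -22.928

-22.928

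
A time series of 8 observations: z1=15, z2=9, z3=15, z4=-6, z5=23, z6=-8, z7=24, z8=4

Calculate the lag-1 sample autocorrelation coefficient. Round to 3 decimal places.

Mean z̄ = (15 + 9 + 15 − 6 + 23 − 8 + 24 + 4)/8 = 9.5000
Deviations from mean: 5.5000, -0.5000, 5.5000, -15.5000, 13.5000, -17.5000, 14.5000, -5.5000
Σ(z_t−z̄)(z_{t+1}−z̄) = (-2.7500) + (-2.7500) + (-85.2500) + (-209.2500) + (-236.2500) + (-253.7500) + (-79.7500) = -869.7500
Denominator Σ(z_t−z̄)² = 1030.0000
r_1 = -869.7500 / 1030.0000 = -0.844

-0.844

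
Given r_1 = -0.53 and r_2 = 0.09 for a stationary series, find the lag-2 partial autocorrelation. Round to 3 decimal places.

-0.265

φ_{22} = (r_2 − r_1²) / (1 − r_1²)
r_1² = (-0.53)² = 0.2809
Numerator = 0.09 − 0.2809 = -0.1909; denominator = 1 − 0.2809 = 0.7191
φ_{22} = -0.1909 / 0.7191 = -0.265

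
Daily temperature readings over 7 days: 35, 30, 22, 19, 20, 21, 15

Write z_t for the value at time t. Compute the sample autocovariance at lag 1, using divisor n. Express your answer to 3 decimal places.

16.487

Mean z̄ = (35 + 30 + 22 + 19 + 20 + 21 + 15)/7 = 23.1429
Σ_{t=1}^{6}(z_t−z̄)(z_{t+1}−z̄) = 115.4082
γ_1 = 115.4082 / 7 = 16.487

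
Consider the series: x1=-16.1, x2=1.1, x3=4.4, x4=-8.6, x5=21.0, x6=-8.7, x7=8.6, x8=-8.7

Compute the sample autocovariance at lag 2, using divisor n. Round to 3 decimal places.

Mean x̄ = (-16.1 + 1.1 + 4.4 − 8.6 + 21.0 − 8.7 + 8.6 − 8.7)/8 = -0.8750
Σ_{t=1}^{6}(x_t−x̄)(x_{t+2}−x̄) = 348.7663
γ_2 = 348.7663 / 8 = 43.596

43.596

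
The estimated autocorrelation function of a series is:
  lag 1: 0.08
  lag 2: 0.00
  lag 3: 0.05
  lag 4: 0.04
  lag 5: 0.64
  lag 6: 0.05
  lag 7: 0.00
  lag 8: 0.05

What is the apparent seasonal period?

5

The largest autocorrelation is r_5 = 0.64; the remaining lags stay at or below 0.08.
The dominant spike at lag 5 indicates a seasonal period of 5.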